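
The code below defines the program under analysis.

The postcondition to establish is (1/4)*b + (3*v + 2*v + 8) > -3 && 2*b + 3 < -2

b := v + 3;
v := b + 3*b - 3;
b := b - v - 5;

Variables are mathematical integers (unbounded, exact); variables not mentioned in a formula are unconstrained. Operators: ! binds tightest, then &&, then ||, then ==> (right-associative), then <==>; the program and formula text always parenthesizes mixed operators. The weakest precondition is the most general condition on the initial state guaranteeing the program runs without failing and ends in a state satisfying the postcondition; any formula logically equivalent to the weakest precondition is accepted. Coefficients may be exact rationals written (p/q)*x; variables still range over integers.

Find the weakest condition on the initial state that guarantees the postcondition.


Working backward. After the program, the postcondition (1/4)*b + (3*v + 2*v + 8) > -3 && 2*b + 3 < -2 must hold; in canonical form it is (1/4)*b + 5*v > -11 && 2*b < -5.
Before b := b - v - 5: (1/4)*b + (19/4)*v > -39/4 && 2*b < 2*v + 5
Before v := b + 3*b - 3: (77/4)*b > 9/2 && 6*b > 1
Before b := v + 3: (77/4)*v > -213/4 && 6*v > -17
Answer: WP = (77/4)*v > -213/4 && 6*v > -17


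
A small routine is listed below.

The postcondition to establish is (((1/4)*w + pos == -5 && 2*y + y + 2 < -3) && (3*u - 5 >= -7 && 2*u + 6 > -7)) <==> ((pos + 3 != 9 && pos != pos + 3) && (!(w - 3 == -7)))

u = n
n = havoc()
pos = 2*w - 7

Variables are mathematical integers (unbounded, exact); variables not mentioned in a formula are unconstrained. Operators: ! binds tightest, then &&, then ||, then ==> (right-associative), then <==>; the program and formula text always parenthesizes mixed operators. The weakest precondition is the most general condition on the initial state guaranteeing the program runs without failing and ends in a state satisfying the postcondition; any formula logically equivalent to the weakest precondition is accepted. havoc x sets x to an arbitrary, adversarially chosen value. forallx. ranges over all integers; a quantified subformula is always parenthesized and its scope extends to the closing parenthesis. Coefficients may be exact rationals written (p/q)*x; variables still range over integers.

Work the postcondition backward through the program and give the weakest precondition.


Working backward. After the program, the postcondition (((1/4)*w + pos == -5 && 2*y + y + 2 < -3) && (3*u - 5 >= -7 && 2*u + 6 > -7)) <==> ((pos + 3 != 9 && pos != pos + 3) && (!(w - 3 == -7))) must hold; in canonical form it is (pos + (1/4)*w == -5 && 3*y < -5 && 3*u >= -2 && 2*u > -13) <==> (pos != 6 && (!(w == -4))).
Before pos := 2*w - 7: ((9/4)*w == 2 && 3*y < -5 && 3*u >= -2 && 2*u > -13) <==> (2*w != 13 && (!(w == -4)))
Before havoc n: ((9/4)*w == 2 && 3*y < -5 && 3*u >= -2 && 2*u > -13) <==> (2*w != 13 && (!(w == -4)))
Before u := n: ((9/4)*w == 2 && 3*y < -5 && 3*n >= -2 && 2*n > -13) <==> (2*w != 13 && (!(w == -4)))
Answer: WP = ((9/4)*w == 2 && 3*y < -5 && 3*n >= -2 && 2*n > -13) <==> (2*w != 13 && (!(w == -4)))


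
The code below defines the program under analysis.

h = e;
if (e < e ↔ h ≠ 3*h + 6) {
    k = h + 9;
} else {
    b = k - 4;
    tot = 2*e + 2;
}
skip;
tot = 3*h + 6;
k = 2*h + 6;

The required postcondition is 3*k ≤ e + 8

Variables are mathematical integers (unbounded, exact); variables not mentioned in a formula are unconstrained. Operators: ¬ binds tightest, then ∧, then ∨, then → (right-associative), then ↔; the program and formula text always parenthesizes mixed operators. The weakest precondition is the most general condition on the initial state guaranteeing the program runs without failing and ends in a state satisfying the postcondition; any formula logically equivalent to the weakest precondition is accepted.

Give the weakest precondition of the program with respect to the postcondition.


Working backward. After the program, 3*k ≤ e + 8 must hold.
Before k := 2*h + 6: 6*h ≤ e - 10
Before tot := 3*h + 6: 6*h ≤ e - 10
Before skip: 6*h ≤ e - 10
Then branch requires 6*h ≤ e - 10; else branch requires 6*h ≤ e - 10.
Before the if: ((¬(2*h ≠ -6)) → 6*h ≤ e - 10) ∧ (2*h ≠ -6 → 6*h ≤ e - 10)
Before h := e: ((¬(2*e ≠ -6)) → 5*e ≤ -10) ∧ (2*e ≠ -6 → 5*e ≤ -10)
Answer: WP = ((¬(2*e ≠ -6)) → 5*e ≤ -10) ∧ (2*e ≠ -6 → 5*e ≤ -10)


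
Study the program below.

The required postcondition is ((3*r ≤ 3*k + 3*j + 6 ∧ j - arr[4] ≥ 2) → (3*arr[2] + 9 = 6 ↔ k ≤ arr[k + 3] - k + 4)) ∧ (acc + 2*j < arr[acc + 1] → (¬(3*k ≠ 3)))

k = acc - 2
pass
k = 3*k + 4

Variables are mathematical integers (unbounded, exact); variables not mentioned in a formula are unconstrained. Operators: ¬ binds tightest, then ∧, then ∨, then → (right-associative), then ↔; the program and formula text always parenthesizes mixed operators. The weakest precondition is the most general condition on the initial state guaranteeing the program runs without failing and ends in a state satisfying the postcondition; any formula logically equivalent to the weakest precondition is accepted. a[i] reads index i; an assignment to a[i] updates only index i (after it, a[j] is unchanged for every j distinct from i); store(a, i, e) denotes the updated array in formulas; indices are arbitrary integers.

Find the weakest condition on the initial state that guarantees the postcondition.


Working backward. After the program, the postcondition ((3*r ≤ 3*k + 3*j + 6 ∧ j - arr[4] ≥ 2) → (3*arr[2] + 9 = 6 ↔ k ≤ arr[k + 3] - k + 4)) ∧ (acc + 2*j < arr[acc + 1] → (¬(3*k ≠ 3))) must hold; in canonical form it is ((3*r ≤ 3*j + 3*k + 6 ∧ j ≥ arr[4] + 2) → (3*arr[2] = -3 ↔ 2*k ≤ arr[k + 3] + 4)) ∧ (acc + 2*j < arr[acc + 1] → (¬(3*k ≠ 3))).
Before k := 3*k + 4: ((3*r ≤ 3*j + 9*k + 18 ∧ j ≥ arr[4] + 2) → (3*arr[2] = -3 ↔ 6*k ≤ arr[3*k + 7] - 4)) ∧ (acc + 2*j < arr[acc + 1] → (¬(9*k ≠ -9)))
Before skip: ((3*r ≤ 3*j + 9*k + 18 ∧ j ≥ arr[4] + 2) → (3*arr[2] = -3 ↔ 6*k ≤ arr[3*k + 7] - 4)) ∧ (acc + 2*j < arr[acc + 1] → (¬(9*k ≠ -9)))
Before k := acc - 2: ((3*r ≤ 9*acc + 3*j ∧ j ≥ arr[4] + 2) → (3*arr[2] = -3 ↔ 6*acc ≤ arr[3*acc + 1] + 8)) ∧ (acc + 2*j < arr[acc + 1] → (¬(9*acc ≠ 9)))
Answer: WP = ((3*r ≤ 9*acc + 3*j ∧ j ≥ arr[4] + 2) → (3*arr[2] = -3 ↔ 6*acc ≤ arr[3*acc + 1] + 8)) ∧ (acc + 2*j < arr[acc + 1] → (¬(9*acc ≠ 9)))


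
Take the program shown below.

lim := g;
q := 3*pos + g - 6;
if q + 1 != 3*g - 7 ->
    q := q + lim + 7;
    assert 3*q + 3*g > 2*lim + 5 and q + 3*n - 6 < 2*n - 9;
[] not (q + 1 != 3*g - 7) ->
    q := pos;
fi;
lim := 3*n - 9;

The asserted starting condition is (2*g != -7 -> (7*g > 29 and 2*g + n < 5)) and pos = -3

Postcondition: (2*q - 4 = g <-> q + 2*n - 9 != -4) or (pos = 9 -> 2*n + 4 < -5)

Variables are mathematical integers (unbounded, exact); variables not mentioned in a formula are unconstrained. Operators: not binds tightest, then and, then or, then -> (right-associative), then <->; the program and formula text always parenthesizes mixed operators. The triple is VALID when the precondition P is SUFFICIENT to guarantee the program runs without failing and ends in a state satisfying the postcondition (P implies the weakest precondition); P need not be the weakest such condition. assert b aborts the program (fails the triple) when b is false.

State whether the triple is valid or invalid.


Working backward. After the program, the postcondition (2*q - 4 = g <-> q + 2*n - 9 != -4) or (pos = 9 -> 2*n + 4 < -5) must hold; in canonical form it is (2*q = g + 4 <-> 2*n + q != 5) or (pos = 9 -> 2*n < -9).
Before lim := 3*n - 9: (2*q = g + 4 <-> 2*n + q != 5) or (pos = 9 -> 2*n < -9)
Then branch requires 3*g + lim + 3*q > -16 and lim + n + q < -10 and ((2*lim + 2*q = g - 10 <-> lim + 2*n + q != -2) or (pos = 9 -> 2*n < -9)); else branch requires (2*pos = g + 4 <-> 2*n + pos != 5) or (pos = 9 -> 2*n < -9).
Before the if: (q != 3*g - 8 -> (3*g + lim + 3*q > -16 and lim + n + q < -10 and ((2*lim + 2*q = g - 10 <-> lim + 2*n + q != -2) or (pos = 9 -> 2*n < -9)))) and ((not (q != 3*g - 8)) -> ((2*pos = g + 4 <-> 2*n + pos != 5) or (pos = 9 -> 2*n < -9)))
Before q := 3*pos + g - 6: (3*pos != 2*g - 2 -> (6*g + lim + 9*pos > 2 and g + lim + n + 3*pos < -4 and ((g + 2*lim + 6*pos = 2 <-> g + lim + 2*n + 3*pos != 4) or (pos = 9 -> 2*n < -9)))) and ((not (3*pos != 2*g - 2)) -> ((2*pos = g + 4 <-> 2*n + pos != 5) or (pos = 9 -> 2*n < -9)))
Before lim := g: (3*pos != 2*g - 2 -> (7*g + 9*pos > 2 and 2*g + n + 3*pos < -4 and ((3*g + 6*pos = 2 <-> 2*g + 2*n + 3*pos != 4) or (pos = 9 -> 2*n < -9)))) and ((not (3*pos != 2*g - 2)) -> ((2*pos = g + 4 <-> 2*n + pos != 5) or (pos = 9 -> 2*n < -9)))
The weakest precondition is (3*pos != 2*g - 2 -> (7*g + 9*pos > 2 and 2*g + n + 3*pos < -4 and ((3*g + 6*pos = 2 <-> 2*g + 2*n + 3*pos != 4) or (pos = 9 -> 2*n < -9)))) and ((not (3*pos != 2*g - 2)) -> ((2*pos = g + 4 <-> 2*n + pos != 5) or (pos = 9 -> 2*n < -9))).
Check whether (2*g != -7 -> (7*g > 29 and 2*g + n < 5)) and pos = -3 implies it.
Every state satisfying the precondition satisfies the weakest precondition: the implication holds.
Answer: valid


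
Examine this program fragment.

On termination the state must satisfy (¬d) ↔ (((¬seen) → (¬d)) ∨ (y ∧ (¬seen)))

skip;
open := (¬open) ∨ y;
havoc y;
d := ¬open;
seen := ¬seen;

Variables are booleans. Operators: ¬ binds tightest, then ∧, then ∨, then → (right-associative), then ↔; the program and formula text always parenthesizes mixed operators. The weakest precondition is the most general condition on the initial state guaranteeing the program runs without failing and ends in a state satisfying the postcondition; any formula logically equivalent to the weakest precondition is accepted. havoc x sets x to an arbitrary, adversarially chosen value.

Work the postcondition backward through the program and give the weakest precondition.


Working backward. After the program, (¬d) ↔ (((¬seen) → (¬d)) ∨ (y ∧ (¬seen))) must hold.
Before seen := ¬seen: (¬d) ↔ ((seen → (¬d)) ∨ (y ∧ seen))
Before d := ¬open: open ↔ ((seen → open) ∨ (y ∧ seen))
Before havoc y: (open ↔ ((seen → open) ∨ seen)) ∧ (open ↔ (seen → open))
Before open := (¬open) ∨ y: (((¬open) ∨ y) ↔ ((seen → ((¬open) ∨ y)) ∨ seen)) ∧ (((¬open) ∨ y) ↔ (seen → ((¬open) ∨ y)))
Before skip: (((¬open) ∨ y) ↔ ((seen → ((¬open) ∨ y)) ∨ seen)) ∧ (((¬open) ∨ y) ↔ (seen → ((¬open) ∨ y)))
Answer: WP = (((¬open) ∨ y) ↔ ((seen → ((¬open) ∨ y)) ∨ seen)) ∧ (((¬open) ∨ y) ↔ (seen → ((¬open) ∨ y)))


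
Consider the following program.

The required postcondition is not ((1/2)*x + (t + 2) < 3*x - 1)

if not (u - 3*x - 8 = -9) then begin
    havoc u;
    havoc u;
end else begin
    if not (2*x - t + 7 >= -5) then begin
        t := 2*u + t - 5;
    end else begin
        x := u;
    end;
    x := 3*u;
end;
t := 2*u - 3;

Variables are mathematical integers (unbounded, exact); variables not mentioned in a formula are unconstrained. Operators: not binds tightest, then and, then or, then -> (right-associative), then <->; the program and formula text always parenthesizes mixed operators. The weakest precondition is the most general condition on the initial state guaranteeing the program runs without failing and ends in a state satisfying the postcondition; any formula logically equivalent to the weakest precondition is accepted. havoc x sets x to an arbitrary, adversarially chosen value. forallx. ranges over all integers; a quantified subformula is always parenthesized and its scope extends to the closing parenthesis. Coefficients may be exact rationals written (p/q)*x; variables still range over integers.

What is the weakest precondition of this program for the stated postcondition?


Working backward. After the program, the postcondition not ((1/2)*x + (t + 2) < 3*x - 1) must hold; in canonical form it is not (t < (5/2)*x - 3).
Before t := 2*u - 3: not (2*u < (5/2)*x)
Then branch requires forall u_1. (not (2*u_1 < (5/2)*x)); else branch requires ((not (2*x >= t - 12)) -> (not ((11/2)*u > 0))) and (2*x >= t - 12 -> (not ((11/2)*u > 0))).
Before the if: ((not (u = 3*x - 1)) -> (forall u_1. (not (2*u_1 < (5/2)*x)))) and (u = 3*x - 1 -> (((not (2*x >= t - 12)) -> (not ((11/2)*u > 0))) and (2*x >= t - 12 -> (not ((11/2)*u > 0)))))
Answer: WP = ((not (u = 3*x - 1)) -> (forall u_1. (not (2*u_1 < (5/2)*x)))) and (u = 3*x - 1 -> (((not (2*x >= t - 12)) -> (not ((11/2)*u > 0))) and (2*x >= t - 12 -> (not ((11/2)*u > 0)))))


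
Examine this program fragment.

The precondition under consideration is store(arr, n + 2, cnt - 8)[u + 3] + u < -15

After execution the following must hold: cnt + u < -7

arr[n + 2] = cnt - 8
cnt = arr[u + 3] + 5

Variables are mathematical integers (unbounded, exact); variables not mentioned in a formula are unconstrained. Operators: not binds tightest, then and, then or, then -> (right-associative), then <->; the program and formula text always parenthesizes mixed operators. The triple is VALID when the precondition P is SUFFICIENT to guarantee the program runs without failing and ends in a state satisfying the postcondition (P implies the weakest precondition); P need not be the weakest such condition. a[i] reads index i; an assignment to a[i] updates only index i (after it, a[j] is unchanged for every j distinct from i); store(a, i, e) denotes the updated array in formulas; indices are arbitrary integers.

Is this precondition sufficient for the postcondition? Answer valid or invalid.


Working backward. After the program, cnt + u < -7 must hold.
Before cnt := arr[u + 3] + 5: arr[u + 3] + u < -12
Before arr[n + 2] := cnt - 8: store(arr, n + 2, cnt - 8)[u + 3] + u < -12
The weakest precondition is store(arr, n + 2, cnt - 8)[u + 3] + u < -12.
Check whether store(arr, n + 2, cnt - 8)[u + 3] + u < -15 implies it.
Every state satisfying the precondition satisfies the weakest precondition: the implication holds.
Answer: valid


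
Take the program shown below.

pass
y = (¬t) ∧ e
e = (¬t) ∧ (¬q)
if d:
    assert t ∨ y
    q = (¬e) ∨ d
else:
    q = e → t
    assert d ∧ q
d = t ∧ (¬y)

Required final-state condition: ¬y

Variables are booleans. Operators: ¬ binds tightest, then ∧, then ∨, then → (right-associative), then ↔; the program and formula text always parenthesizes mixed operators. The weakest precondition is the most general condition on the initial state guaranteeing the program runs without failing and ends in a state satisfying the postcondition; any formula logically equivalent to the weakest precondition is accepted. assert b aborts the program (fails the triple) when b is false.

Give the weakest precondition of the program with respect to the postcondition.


Working backward. After the program, ¬y must hold.
Before d := t ∧ (¬y): ¬y
Then branch requires (t ∨ y) ∧ (¬y); else branch requires d ∧ (e → t) ∧ (¬y).
Before the if: (d → ((t ∨ y) ∧ (¬y))) ∧ ((¬d) → (d ∧ (e → t) ∧ (¬y)))
Before e := (¬t) ∧ (¬q): (d → ((t ∨ y) ∧ (¬y))) ∧ ((¬d) → (d ∧ (((¬t) ∧ (¬q)) → t) ∧ (¬y)))
Before y := (¬t) ∧ e: (d → ((t ∨ ((¬t) ∧ e)) ∧ (¬((¬t) ∧ e)))) ∧ ((¬d) → (d ∧ (((¬t) ∧ (¬q)) → t) ∧ (¬((¬t) ∧ e))))
Before skip: (d → ((t ∨ ((¬t) ∧ e)) ∧ (¬((¬t) ∧ e)))) ∧ ((¬d) → (d ∧ (((¬t) ∧ (¬q)) → t) ∧ (¬((¬t) ∧ e))))
Answer: WP = (d → ((t ∨ ((¬t) ∧ e)) ∧ (¬((¬t) ∧ e)))) ∧ ((¬d) → (d ∧ (((¬t) ∧ (¬q)) → t) ∧ (¬((¬t) ∧ e))))


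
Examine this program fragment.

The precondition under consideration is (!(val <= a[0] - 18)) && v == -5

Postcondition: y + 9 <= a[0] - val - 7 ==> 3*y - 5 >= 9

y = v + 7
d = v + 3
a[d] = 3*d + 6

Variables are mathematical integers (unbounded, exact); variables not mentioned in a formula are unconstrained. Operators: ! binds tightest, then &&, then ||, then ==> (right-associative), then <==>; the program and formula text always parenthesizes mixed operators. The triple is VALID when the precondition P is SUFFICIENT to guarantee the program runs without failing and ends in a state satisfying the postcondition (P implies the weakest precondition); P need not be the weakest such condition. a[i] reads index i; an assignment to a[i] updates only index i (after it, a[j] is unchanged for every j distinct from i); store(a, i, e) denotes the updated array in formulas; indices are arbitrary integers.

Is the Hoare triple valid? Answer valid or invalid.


Working backward. After the program, the postcondition y + 9 <= a[0] - val - 7 ==> 3*y - 5 >= 9 must hold; in canonical form it is val + y <= a[0] - 16 ==> 3*y >= 14.
Before a[d] := 3*d + 6: val + y <= store(a, d, 3*d + 6)[0] - 16 ==> 3*y >= 14
Before d := v + 3: val + y <= store(a, v + 3, 3*v + 15)[0] - 16 ==> 3*y >= 14
Before y := v + 7: v + val <= store(a, v + 3, 3*v + 15)[0] - 23 ==> 3*v >= -7
The weakest precondition is v + val <= store(a, v + 3, 3*v + 15)[0] - 23 ==> 3*v >= -7.
Check whether (!(val <= a[0] - 18)) && v == -5 implies it.
Every state satisfying the precondition satisfies the weakest precondition: the implication holds.
Answer: valid


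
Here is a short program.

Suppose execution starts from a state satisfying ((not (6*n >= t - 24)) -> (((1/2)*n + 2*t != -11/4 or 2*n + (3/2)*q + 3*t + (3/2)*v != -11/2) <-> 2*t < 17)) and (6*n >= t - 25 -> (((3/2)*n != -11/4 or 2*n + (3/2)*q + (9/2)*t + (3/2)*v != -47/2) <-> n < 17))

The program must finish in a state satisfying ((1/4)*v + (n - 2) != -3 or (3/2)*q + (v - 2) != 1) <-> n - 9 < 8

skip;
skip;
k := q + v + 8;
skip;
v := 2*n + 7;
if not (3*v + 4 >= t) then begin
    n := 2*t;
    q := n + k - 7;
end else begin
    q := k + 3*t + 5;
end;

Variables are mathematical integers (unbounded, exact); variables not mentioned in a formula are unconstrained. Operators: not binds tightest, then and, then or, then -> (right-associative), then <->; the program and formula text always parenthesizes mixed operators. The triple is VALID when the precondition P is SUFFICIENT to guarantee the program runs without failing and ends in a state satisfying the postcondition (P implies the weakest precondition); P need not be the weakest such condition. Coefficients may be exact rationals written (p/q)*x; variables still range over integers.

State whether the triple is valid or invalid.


Working backward. After the program, the postcondition ((1/4)*v + (n - 2) != -3 or (3/2)*q + (v - 2) != 1) <-> n - 9 < 8 must hold; in canonical form it is (n + (1/4)*v != -1 or (3/2)*q + v != 3) <-> n < 17.
Then branch requires (2*t + (1/4)*v != -1 or (3/2)*k + 3*t + v != 27/2) <-> 2*t < 17; else branch requires (n + (1/4)*v != -1 or (3/2)*k + (9/2)*t + v != -9/2) <-> n < 17.
Before the if: ((not (3*v >= t - 4)) -> ((2*t + (1/4)*v != -1 or (3/2)*k + 3*t + v != 27/2) <-> 2*t < 17)) and (3*v >= t - 4 -> ((n + (1/4)*v != -1 or (3/2)*k + (9/2)*t + v != -9/2) <-> n < 17))
Before v := 2*n + 7: ((not (6*n >= t - 25)) -> (((1/2)*n + 2*t != -11/4 or (3/2)*k + 2*n + 3*t != 13/2) <-> 2*t < 17)) and (6*n >= t - 25 -> (((3/2)*n != -11/4 or (3/2)*k + 2*n + (9/2)*t != -23/2) <-> n < 17))
Before skip: ((not (6*n >= t - 25)) -> (((1/2)*n + 2*t != -11/4 or (3/2)*k + 2*n + 3*t != 13/2) <-> 2*t < 17)) and (6*n >= t - 25 -> (((3/2)*n != -11/4 or (3/2)*k + 2*n + (9/2)*t != -23/2) <-> n < 17))
Before k := q + v + 8: ((not (6*n >= t - 25)) -> (((1/2)*n + 2*t != -11/4 or 2*n + (3/2)*q + 3*t + (3/2)*v != -11/2) <-> 2*t < 17)) and (6*n >= t - 25 -> (((3/2)*n != -11/4 or 2*n + (3/2)*q + (9/2)*t + (3/2)*v != -47/2) <-> n < 17))
Before skip: ((not (6*n >= t - 25)) -> (((1/2)*n + 2*t != -11/4 or 2*n + (3/2)*q + 3*t + (3/2)*v != -11/2) <-> 2*t < 17)) and (6*n >= t - 25 -> (((3/2)*n != -11/4 or 2*n + (3/2)*q + (9/2)*t + (3/2)*v != -47/2) <-> n < 17))
Before skip: ((not (6*n >= t - 25)) -> (((1/2)*n + 2*t != -11/4 or 2*n + (3/2)*q + 3*t + (3/2)*v != -11/2) <-> 2*t < 17)) and (6*n >= t - 25 -> (((3/2)*n != -11/4 or 2*n + (3/2)*q + (9/2)*t + (3/2)*v != -47/2) <-> n < 17))
The weakest precondition is ((not (6*n >= t - 25)) -> (((1/2)*n + 2*t != -11/4 or 2*n + (3/2)*q + 3*t + (3/2)*v != -11/2) <-> 2*t < 17)) and (6*n >= t - 25 -> (((3/2)*n != -11/4 or 2*n + (3/2)*q + (9/2)*t + (3/2)*v != -47/2) <-> n < 17)).
Check whether ((not (6*n >= t - 24)) -> (((1/2)*n + 2*t != -11/4 or 2*n + (3/2)*q + 3*t + (3/2)*v != -11/2) <-> 2*t < 17)) and (6*n >= t - 25 -> (((3/2)*n != -11/4 or 2*n + (3/2)*q + (9/2)*t + (3/2)*v != -47/2) <-> n < 17)) implies it.
Every state satisfying the precondition satisfies the weakest precondition: the implication holds.
Answer: valid


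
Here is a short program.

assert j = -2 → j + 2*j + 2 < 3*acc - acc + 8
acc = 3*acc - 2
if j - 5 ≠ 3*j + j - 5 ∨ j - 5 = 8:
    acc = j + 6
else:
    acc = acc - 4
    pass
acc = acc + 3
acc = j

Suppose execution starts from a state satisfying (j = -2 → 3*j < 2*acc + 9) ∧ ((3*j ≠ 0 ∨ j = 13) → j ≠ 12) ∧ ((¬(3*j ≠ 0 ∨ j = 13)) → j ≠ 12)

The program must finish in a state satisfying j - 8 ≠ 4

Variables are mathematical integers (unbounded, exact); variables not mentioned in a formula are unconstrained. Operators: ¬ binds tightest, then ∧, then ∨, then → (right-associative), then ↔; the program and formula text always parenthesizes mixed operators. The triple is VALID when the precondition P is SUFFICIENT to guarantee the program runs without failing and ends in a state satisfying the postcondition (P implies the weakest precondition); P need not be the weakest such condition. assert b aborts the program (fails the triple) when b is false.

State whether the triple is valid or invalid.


Working backward. After the program, the postcondition j - 8 ≠ 4 must hold; in canonical form it is j ≠ 12.
Before acc := j: j ≠ 12
Before acc := acc + 3: j ≠ 12
Then branch requires j ≠ 12; else branch requires j ≠ 12.
Before the if: ((3*j ≠ 0 ∨ j = 13) → j ≠ 12) ∧ ((¬(3*j ≠ 0 ∨ j = 13)) → j ≠ 12)
Before acc := 3*acc - 2: ((3*j ≠ 0 ∨ j = 13) → j ≠ 12) ∧ ((¬(3*j ≠ 0 ∨ j = 13)) → j ≠ 12)
Before assert j = -2 → j + 2*j + 2 < 3*acc - acc + 8: (j = -2 → 3*j < 2*acc + 6) ∧ ((3*j ≠ 0 ∨ j = 13) → j ≠ 12) ∧ ((¬(3*j ≠ 0 ∨ j = 13)) → j ≠ 12)
The weakest precondition is (j = -2 → 3*j < 2*acc + 6) ∧ ((3*j ≠ 0 ∨ j = 13) → j ≠ 12) ∧ ((¬(3*j ≠ 0 ∨ j = 13)) → j ≠ 12).
Check whether (j = -2 → 3*j < 2*acc + 9) ∧ ((3*j ≠ 0 ∨ j = 13) → j ≠ 12) ∧ ((¬(3*j ≠ 0 ∨ j = 13)) → j ≠ 12) implies it.
Countermodel: at the initial state acc = -7, j = -2, the precondition holds but the weakest precondition fails.
Answer: invalid


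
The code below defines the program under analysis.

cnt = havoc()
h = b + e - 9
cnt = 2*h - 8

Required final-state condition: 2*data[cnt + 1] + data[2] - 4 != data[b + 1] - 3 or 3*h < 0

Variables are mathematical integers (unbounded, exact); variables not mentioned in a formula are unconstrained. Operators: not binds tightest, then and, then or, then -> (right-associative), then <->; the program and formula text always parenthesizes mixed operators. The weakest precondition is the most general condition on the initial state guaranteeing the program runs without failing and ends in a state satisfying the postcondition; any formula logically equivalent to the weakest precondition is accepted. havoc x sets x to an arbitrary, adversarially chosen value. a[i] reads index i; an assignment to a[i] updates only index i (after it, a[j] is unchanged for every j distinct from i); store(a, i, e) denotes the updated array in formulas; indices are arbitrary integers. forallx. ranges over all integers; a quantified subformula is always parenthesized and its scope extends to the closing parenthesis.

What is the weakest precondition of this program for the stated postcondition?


Working backward. After the program, the postcondition 2*data[cnt + 1] + data[2] - 4 != data[b + 1] - 3 or 3*h < 0 must hold; in canonical form it is 2*data[cnt + 1] + data[2] != data[b + 1] + 1 or 3*h < 0.
Before cnt := 2*h - 8: data[2] + 2*data[2*h - 7] != data[b + 1] + 1 or 3*h < 0
Before h := b + e - 9: data[2] + 2*data[2*b + 2*e - 25] != data[b + 1] + 1 or 3*b + 3*e < 27
Before havoc cnt: data[2] + 2*data[2*b + 2*e - 25] != data[b + 1] + 1 or 3*b + 3*e < 27
Answer: WP = data[2] + 2*data[2*b + 2*e - 25] != data[b + 1] + 1 or 3*b + 3*e < 27


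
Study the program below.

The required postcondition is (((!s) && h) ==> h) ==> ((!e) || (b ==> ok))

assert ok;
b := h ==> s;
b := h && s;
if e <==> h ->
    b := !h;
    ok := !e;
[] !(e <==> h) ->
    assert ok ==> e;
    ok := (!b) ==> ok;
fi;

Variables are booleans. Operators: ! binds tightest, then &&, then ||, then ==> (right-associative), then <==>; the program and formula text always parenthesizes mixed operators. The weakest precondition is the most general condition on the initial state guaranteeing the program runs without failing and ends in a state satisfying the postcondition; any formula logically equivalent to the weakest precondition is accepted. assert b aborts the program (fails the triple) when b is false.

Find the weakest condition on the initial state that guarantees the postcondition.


Working backward. After the program, (((!s) && h) ==> h) ==> ((!e) || (b ==> ok)) must hold.
Then branch requires (((!s) && h) ==> h) ==> ((!e) || ((!h) ==> (!e))); else branch requires (ok ==> e) && ((((!s) && h) ==> h) ==> ((!e) || (b ==> ((!b) ==> ok)))).
Before the if: ((e <==> h) ==> ((((!s) && h) ==> h) ==> ((!e) || ((!h) ==> (!e))))) && ((!(e <==> h)) ==> ((ok ==> e) && ((((!s) && h) ==> h) ==> ((!e) || (b ==> ((!b) ==> ok))))))
Before b := h && s: ((e <==> h) ==> ((((!s) && h) ==> h) ==> ((!e) || ((!h) ==> (!e))))) && ((!(e <==> h)) ==> ((ok ==> e) && ((((!s) && h) ==> h) ==> ((!e) || ((h && s) ==> ((!(h && s)) ==> ok))))))
Before b := h ==> s: ((e <==> h) ==> ((((!s) && h) ==> h) ==> ((!e) || ((!h) ==> (!e))))) && ((!(e <==> h)) ==> ((ok ==> e) && ((((!s) && h) ==> h) ==> ((!e) || ((h && s) ==> ((!(h && s)) ==> ok))))))
Before assert ok: ok && ((e <==> h) ==> ((((!s) && h) ==> h) ==> ((!e) || ((!h) ==> (!e))))) && ((!(e <==> h)) ==> ((ok ==> e) && ((((!s) && h) ==> h) ==> ((!e) || ((h && s) ==> ((!(h && s)) ==> ok))))))
Answer: WP = ok && ((e <==> h) ==> ((((!s) && h) ==> h) ==> ((!e) || ((!h) ==> (!e))))) && ((!(e <==> h)) ==> ((ok ==> e) && ((((!s) && h) ==> h) ==> ((!e) || ((h && s) ==> ((!(h && s)) ==> ok))))))


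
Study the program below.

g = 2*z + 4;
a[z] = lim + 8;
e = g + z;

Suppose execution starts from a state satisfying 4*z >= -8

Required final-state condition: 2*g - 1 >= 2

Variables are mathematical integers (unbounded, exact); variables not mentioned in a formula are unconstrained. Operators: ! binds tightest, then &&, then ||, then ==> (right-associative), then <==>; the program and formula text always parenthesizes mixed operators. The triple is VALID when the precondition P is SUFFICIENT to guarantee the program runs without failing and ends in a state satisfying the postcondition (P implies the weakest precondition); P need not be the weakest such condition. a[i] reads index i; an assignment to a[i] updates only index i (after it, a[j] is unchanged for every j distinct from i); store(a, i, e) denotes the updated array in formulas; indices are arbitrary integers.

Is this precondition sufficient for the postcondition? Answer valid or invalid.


Working backward. After the program, the postcondition 2*g - 1 >= 2 must hold; in canonical form it is 2*g >= 3.
Before e := g + z: 2*g >= 3
Before a[z] := lim + 8: 2*g >= 3
Before g := 2*z + 4: 4*z >= -5
The weakest precondition is 4*z >= -5.
Check whether 4*z >= -8 implies it.
Countermodel: at the initial state z = -2, the precondition holds but the weakest precondition fails.
Answer: invalid


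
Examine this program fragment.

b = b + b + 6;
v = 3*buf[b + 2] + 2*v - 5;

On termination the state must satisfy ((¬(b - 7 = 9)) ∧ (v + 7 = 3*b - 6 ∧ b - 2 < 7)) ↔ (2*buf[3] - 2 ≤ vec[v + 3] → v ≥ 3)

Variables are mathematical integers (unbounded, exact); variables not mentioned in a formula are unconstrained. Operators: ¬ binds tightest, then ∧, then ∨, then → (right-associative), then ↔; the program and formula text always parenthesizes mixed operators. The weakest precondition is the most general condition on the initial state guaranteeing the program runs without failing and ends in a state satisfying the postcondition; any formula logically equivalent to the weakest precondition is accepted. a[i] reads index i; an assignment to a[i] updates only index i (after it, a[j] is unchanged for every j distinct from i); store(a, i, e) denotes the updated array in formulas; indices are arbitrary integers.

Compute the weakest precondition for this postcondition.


Working backward. After the program, the postcondition ((¬(b - 7 = 9)) ∧ (v + 7 = 3*b - 6 ∧ b - 2 < 7)) ↔ (2*buf[3] - 2 ≤ vec[v + 3] → v ≥ 3) must hold; in canonical form it is ((¬(b = 16)) ∧ v = 3*b - 13 ∧ b < 9) ↔ (2*buf[3] ≤ vec[v + 3] + 2 → v ≥ 3).
Before v := 3*buf[b + 2] + 2*v - 5: ((¬(b = 16)) ∧ 3*buf[b + 2] + 2*v = 3*b - 8 ∧ b < 9) ↔ (2*buf[3] ≤ vec[3*buf[b + 2] + 2*v - 2] + 2 → 3*buf[b + 2] + 2*v ≥ 8)
Before b := b + b + 6: ((¬(2*b = 10)) ∧ 3*buf[2*b + 8] + 2*v = 6*b + 10 ∧ 2*b < 3) ↔ (2*buf[3] ≤ vec[3*buf[2*b + 8] + 2*v - 2] + 2 → 3*buf[2*b + 8] + 2*v ≥ 8)
Answer: WP = ((¬(2*b = 10)) ∧ 3*buf[2*b + 8] + 2*v = 6*b + 10 ∧ 2*b < 3) ↔ (2*buf[3] ≤ vec[3*buf[2*b + 8] + 2*v - 2] + 2 → 3*buf[2*b + 8] + 2*v ≥ 8)


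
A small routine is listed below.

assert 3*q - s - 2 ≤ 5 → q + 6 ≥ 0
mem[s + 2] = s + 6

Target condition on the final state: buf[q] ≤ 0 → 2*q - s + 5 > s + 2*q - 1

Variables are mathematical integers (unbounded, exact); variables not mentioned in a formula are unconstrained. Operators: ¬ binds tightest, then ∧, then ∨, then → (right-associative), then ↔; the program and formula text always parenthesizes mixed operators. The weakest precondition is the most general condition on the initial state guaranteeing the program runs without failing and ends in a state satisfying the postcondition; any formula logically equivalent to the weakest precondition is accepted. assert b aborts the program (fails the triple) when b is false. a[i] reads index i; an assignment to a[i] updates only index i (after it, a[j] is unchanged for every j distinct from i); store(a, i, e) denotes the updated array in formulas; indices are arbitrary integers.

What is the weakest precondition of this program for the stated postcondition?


Working backward. After the program, the postcondition buf[q] ≤ 0 → 2*q - s + 5 > s + 2*q - 1 must hold; in canonical form it is buf[q] ≤ 0 → 2*s < 6.
Before mem[s + 2] := s + 6: buf[q] ≤ 0 → 2*s < 6
Before assert 3*q - s - 2 ≤ 5 → q + 6 ≥ 0: (3*q ≤ s + 7 → q ≥ -6) ∧ (buf[q] ≤ 0 → 2*s < 6)
Answer: WP = (3*q ≤ s + 7 → q ≥ -6) ∧ (buf[q] ≤ 0 → 2*s < 6)


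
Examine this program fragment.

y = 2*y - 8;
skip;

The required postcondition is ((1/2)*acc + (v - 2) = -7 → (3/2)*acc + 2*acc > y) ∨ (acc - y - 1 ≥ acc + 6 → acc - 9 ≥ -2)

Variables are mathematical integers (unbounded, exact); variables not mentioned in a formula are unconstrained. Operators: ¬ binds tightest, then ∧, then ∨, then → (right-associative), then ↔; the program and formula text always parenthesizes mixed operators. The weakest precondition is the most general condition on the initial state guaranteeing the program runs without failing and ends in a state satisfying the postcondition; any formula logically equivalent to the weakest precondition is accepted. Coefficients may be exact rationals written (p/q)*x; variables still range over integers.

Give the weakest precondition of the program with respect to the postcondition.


Working backward. After the program, the postcondition ((1/2)*acc + (v - 2) = -7 → (3/2)*acc + 2*acc > y) ∨ (acc - y - 1 ≥ acc + 6 → acc - 9 ≥ -2) must hold; in canonical form it is ((1/2)*acc + v = -5 → (7/2)*acc > y) ∨ (y ≤ -7 → acc ≥ 7).
Before skip: ((1/2)*acc + v = -5 → (7/2)*acc > y) ∨ (y ≤ -7 → acc ≥ 7)
Before y := 2*y - 8: ((1/2)*acc + v = -5 → (7/2)*acc > 2*y - 8) ∨ (2*y ≤ 1 → acc ≥ 7)
Answer: WP = ((1/2)*acc + v = -5 → (7/2)*acc > 2*y - 8) ∨ (2*y ≤ 1 → acc ≥ 7)


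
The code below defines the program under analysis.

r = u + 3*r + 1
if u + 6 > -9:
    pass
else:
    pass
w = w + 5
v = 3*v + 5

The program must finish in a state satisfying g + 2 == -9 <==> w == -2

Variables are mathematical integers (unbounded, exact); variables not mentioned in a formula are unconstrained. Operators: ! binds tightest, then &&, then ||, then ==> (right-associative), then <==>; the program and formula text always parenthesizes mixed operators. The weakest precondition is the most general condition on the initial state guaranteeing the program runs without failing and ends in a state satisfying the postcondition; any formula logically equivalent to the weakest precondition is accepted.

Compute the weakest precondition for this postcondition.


Working backward. After the program, the postcondition g + 2 == -9 <==> w == -2 must hold; in canonical form it is g == -11 <==> w == -2.
Before v := 3*v + 5: g == -11 <==> w == -2
Before w := w + 5: g == -11 <==> w == -7
Then branch requires g == -11 <==> w == -7; else branch requires g == -11 <==> w == -7.
Before the if: (u > -15 ==> (g == -11 <==> w == -7)) && ((!(u > -15)) ==> (g == -11 <==> w == -7))
Before r := u + 3*r + 1: (u > -15 ==> (g == -11 <==> w == -7)) && ((!(u > -15)) ==> (g == -11 <==> w == -7))
Answer: WP = (u > -15 ==> (g == -11 <==> w == -7)) && ((!(u > -15)) ==> (g == -11 <==> w == -7))


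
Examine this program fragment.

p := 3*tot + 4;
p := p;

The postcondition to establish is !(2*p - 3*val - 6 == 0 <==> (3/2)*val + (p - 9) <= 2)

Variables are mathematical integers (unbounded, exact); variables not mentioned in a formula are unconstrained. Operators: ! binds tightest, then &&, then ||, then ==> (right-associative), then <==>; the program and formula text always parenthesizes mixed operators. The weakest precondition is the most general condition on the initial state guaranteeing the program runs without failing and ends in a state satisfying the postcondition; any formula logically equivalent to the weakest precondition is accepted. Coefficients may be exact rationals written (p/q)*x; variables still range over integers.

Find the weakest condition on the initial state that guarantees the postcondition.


Working backward. After the program, the postcondition !(2*p - 3*val - 6 == 0 <==> (3/2)*val + (p - 9) <= 2) must hold; in canonical form it is !(2*p == 3*val + 6 <==> p + (3/2)*val <= 11).
Before p := p: !(2*p == 3*val + 6 <==> p + (3/2)*val <= 11)
Before p := 3*tot + 4: !(6*tot == 3*val - 2 <==> 3*tot + (3/2)*val <= 7)
Answer: WP = !(6*tot == 3*val - 2 <==> 3*tot + (3/2)*val <= 7)


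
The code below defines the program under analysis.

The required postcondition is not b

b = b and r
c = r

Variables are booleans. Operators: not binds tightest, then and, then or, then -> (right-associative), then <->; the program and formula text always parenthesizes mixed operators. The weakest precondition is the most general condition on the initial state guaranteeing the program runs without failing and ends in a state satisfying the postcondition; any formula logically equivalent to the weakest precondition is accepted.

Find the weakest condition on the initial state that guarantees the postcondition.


Working backward. After the program, not b must hold.
Before c := r: not b
Before b := b and r: not (b and r)
Answer: WP = not (b and r)


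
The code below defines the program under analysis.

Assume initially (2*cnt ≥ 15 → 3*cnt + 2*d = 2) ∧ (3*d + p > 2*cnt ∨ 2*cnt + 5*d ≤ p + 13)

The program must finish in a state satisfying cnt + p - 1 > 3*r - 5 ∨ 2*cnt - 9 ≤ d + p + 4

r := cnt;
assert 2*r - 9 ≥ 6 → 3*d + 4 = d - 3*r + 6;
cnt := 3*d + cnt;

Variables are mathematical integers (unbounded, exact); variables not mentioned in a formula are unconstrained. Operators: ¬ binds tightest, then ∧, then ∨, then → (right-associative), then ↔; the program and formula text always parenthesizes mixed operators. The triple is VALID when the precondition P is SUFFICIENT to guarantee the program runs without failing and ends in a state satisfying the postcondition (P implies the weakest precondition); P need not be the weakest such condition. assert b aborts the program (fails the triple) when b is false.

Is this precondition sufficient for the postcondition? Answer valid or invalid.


Working backward. After the program, the postcondition cnt + p - 1 > 3*r - 5 ∨ 2*cnt - 9 ≤ d + p + 4 must hold; in canonical form it is cnt + p > 3*r - 4 ∨ 2*cnt ≤ d + p + 13.
Before cnt := 3*d + cnt: cnt + 3*d + p > 3*r - 4 ∨ 2*cnt + 5*d ≤ p + 13
Before assert 2*r - 9 ≥ 6 → 3*d + 4 = d - 3*r + 6: (2*r ≥ 15 → 2*d + 3*r = 2) ∧ (cnt + 3*d + p > 3*r - 4 ∨ 2*cnt + 5*d ≤ p + 13)
Before r := cnt: (2*cnt ≥ 15 → 3*cnt + 2*d = 2) ∧ (3*d + p > 2*cnt - 4 ∨ 2*cnt + 5*d ≤ p + 13)
The weakest precondition is (2*cnt ≥ 15 → 3*cnt + 2*d = 2) ∧ (3*d + p > 2*cnt - 4 ∨ 2*cnt + 5*d ≤ p + 13).
Check whether (2*cnt ≥ 15 → 3*cnt + 2*d = 2) ∧ (3*d + p > 2*cnt ∨ 2*cnt + 5*d ≤ p + 13) implies it.
Every state satisfying the precondition satisfies the weakest precondition: the implication holds.
Answer: valid


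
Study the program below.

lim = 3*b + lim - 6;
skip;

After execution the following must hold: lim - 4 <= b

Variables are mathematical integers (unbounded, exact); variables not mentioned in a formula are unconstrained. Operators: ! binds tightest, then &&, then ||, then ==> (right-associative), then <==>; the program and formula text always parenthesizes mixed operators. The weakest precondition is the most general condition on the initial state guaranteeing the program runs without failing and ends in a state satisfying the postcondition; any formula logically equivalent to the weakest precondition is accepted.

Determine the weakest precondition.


Working backward. After the program, the postcondition lim - 4 <= b must hold; in canonical form it is lim <= b + 4.
Before skip: lim <= b + 4
Before lim := 3*b + lim - 6: 2*b + lim <= 10
Answer: WP = 2*b + lim <= 10


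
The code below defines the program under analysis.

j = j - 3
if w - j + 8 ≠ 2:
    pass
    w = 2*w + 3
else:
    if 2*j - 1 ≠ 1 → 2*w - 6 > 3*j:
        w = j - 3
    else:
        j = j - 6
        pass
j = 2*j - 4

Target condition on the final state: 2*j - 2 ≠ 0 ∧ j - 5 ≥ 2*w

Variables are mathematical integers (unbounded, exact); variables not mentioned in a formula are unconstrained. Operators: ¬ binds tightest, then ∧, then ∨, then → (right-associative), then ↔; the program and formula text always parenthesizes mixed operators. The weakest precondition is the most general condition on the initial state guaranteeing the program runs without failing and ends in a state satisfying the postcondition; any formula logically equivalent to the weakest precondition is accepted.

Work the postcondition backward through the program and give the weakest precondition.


Working backward. After the program, the postcondition 2*j - 2 ≠ 0 ∧ j - 5 ≥ 2*w must hold; in canonical form it is 2*j ≠ 2 ∧ j ≥ 2*w + 5.
Before j := 2*j - 4: 4*j ≠ 10 ∧ 2*j ≥ 2*w + 9
Then branch requires 4*j ≠ 10 ∧ 2*j ≥ 4*w + 15; else branch requires (¬(2*j ≠ 2 → 2*w > 3*j + 6)) ∧ ((¬(2*j ≠ 2 → 2*w > 3*j + 6)) → (4*j ≠ 34 ∧ 2*j ≥ 2*w + 21)).
Before the if: (w ≠ j - 6 → (4*j ≠ 10 ∧ 2*j ≥ 4*w + 15)) ∧ ((¬(w ≠ j - 6)) → ((¬(2*j ≠ 2 → 2*w > 3*j + 6)) ∧ ((¬(2*j ≠ 2 → 2*w > 3*j + 6)) → (4*j ≠ 34 ∧ 2*j ≥ 2*w + 21))))
Before j := j - 3: (w ≠ j - 9 → (4*j ≠ 22 ∧ 2*j ≥ 4*w + 21)) ∧ ((¬(w ≠ j - 9)) → ((¬(2*j ≠ 8 → 2*w > 3*j - 3)) ∧ ((¬(2*j ≠ 8 → 2*w > 3*j - 3)) → (4*j ≠ 46 ∧ 2*j ≥ 2*w + 27))))
Answer: WP = (w ≠ j - 9 → (4*j ≠ 22 ∧ 2*j ≥ 4*w + 21)) ∧ ((¬(w ≠ j - 9)) → ((¬(2*j ≠ 8 → 2*w > 3*j - 3)) ∧ ((¬(2*j ≠ 8 → 2*w > 3*j - 3)) → (4*j ≠ 46 ∧ 2*j ≥ 2*w + 27))))
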